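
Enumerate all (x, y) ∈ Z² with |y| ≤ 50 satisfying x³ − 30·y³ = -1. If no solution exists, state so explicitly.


The equation is x³ - 30y³ = -1. For fixed y, x³ = 30·y³ − 1, so a solution requires the RHS to be a perfect cube.
Strategy: iterate y from -50 to 50, compute RHS = 30·y³ − 1, and check whether it is a (positive or negative) perfect cube.
Check small values of y:
  y = 0: RHS = -1 = (-1)³ ⇒ x = -1 works.
  y = 1: RHS = 29 is not a perfect cube.
  y = -1: RHS = -31 is not a perfect cube.
  y = 2: RHS = 239 is not a perfect cube.
  y = -2: RHS = -241 is not a perfect cube.
  y = 3: RHS = 809 is not a perfect cube.
  y = -3: RHS = -811 is not a perfect cube.
Continuing the search up to |y| = 50 finds no further solutions beyond those listed.
Collected solutions: (-1, 0).

Solutions (with |y| ≤ 50): (-1, 0).


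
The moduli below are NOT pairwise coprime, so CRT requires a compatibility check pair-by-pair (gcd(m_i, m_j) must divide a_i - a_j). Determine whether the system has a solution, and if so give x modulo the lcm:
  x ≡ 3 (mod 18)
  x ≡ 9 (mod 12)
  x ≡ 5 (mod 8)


Moduli 18, 12, 8 are not pairwise coprime, so CRT works modulo lcm(m_i) when all pairwise compatibility conditions hold.
Pairwise compatibility: gcd(m_i, m_j) must divide a_i - a_j for every pair.
Merge one congruence at a time:
  Start: x ≡ 3 (mod 18).
  Combine with x ≡ 9 (mod 12): gcd(18, 12) = 6; 9 - 3 = 6, which IS divisible by 6, so compatible.
    Write x = 3 + 18·t and substitute into x ≡ 9 (mod 12): 18·t ≡ 9 − 3 = 6 (mod 12).
    Divide the congruence (and modulus) by g = 6: 3·t ≡ 1 (mod 2).
    Reduce coefficients mod 2: 1·t ≡ 1 (mod 2).
    So t ≡ 1 (mod 2).
    Then x = 3 + 18·1 = 21, valid modulo lcm(18, 12) = 36: x ≡ 21 (mod 36).
  Combine with x ≡ 5 (mod 8): gcd(36, 8) = 4; 5 - 21 = -16, which IS divisible by 4, so compatible.
    Write x = 21 + 36·t and substitute into x ≡ 5 (mod 8): 36·t ≡ 5 − 21 = -16 (mod 8).
    Divide the congruence (and modulus) by g = 4: 9·t ≡ -4 (mod 2).
    Reduce coefficients mod 2: 1·t ≡ 0 (mod 2).
    So t ≡ 0 (mod 2).
    Then x = 21 + 36·0 = 21, valid modulo lcm(36, 8) = 72: x ≡ 21 (mod 72).
Verify: 21 mod 18 = 3, 21 mod 12 = 9, 21 mod 8 = 5.

x ≡ 21 (mod 72).


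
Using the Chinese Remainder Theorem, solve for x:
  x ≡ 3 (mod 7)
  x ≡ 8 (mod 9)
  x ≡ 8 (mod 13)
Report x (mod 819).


Moduli 7, 9, 13 are pairwise coprime; by CRT there is a unique solution modulo M = 7 · 9 · 13 = 819.
Solve pairwise, accumulating the modulus:
  Start with x ≡ 3 (mod 7).
  Combine with x ≡ 8 (mod 9): since gcd(7, 9) = 1, we get a unique residue mod 63.
    Write x = 3 + 7·t and substitute into x ≡ 8 (mod 9): 7·t ≡ 8 − 3 = 5 (mod 9).
    The inverse of 7 mod 9 is 4 (since 7·4 = 28 = 3·9 + 1), so t ≡ 4·5 = 20 ≡ 2 (mod 9).
    Then x = 3 + 7·2 = 17, valid modulo lcm(7, 9) = 63: x ≡ 17 (mod 63).
  Combine with x ≡ 8 (mod 13): since gcd(63, 13) = 1, we get a unique residue mod 819.
    Write x = 17 + 63·t and substitute into x ≡ 8 (mod 13): 63·t ≡ 8 − 17 = -9 (mod 13).
    Reduce coefficients mod 13: 11·t ≡ 4 (mod 13).
    The inverse of 11 mod 13 is 6 (since 11·6 = 66 = 5·13 + 1), so t ≡ 6·4 = 24 ≡ 11 (mod 13).
    Then x = 17 + 63·11 = 710, valid modulo lcm(63, 13) = 819: x ≡ 710 (mod 819).
Verify: 710 mod 7 = 3 ✓, 710 mod 9 = 8 ✓, 710 mod 13 = 8 ✓.

x ≡ 710 (mod 819).


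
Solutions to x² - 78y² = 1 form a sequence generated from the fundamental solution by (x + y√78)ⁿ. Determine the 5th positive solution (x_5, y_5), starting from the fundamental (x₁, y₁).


Step 1: Find the fundamental solution (x₁, y₁) of x² - 78y² = 1.
  Expand √78 as a continued fraction. a₀ = ⌊√78⌋ = 8; iterate m_{k+1} = d_k·a_k − m_k, d_{k+1} = (78 − m_{k+1}²)/d_k, a_{k+1} = ⌊(a₀ + m_{k+1})/d_{k+1}⌋ (starting m₀ = 0, d₀ = 1), with convergents p_k = a_k·p_{k-1} + p_{k-2}, q_k = a_k·q_{k-1} + q_{k-2} (p₋₁ = 1, q₋₁ = 0):
  k = 0: a₀ = 8; p₀/q₀ = 8/1; p₀² − 78·q₀² = 64 − 78 = -14.
  k = 1: m = 8, d = 14, a = ⌊(8 + 8)/14⌋ = 1; p/q = (1·8 + 1)/(1·1 + 0) = 9/1; p² − 78·q² = 81 − 78 = 3.
  k = 2: m = 6, d = 3, a = ⌊(8 + 6)/3⌋ = 4; p/q = (4·9 + 8)/(4·1 + 1) = 44/5; p² − 78·q² = 1936 − 1950 = -14.
  k = 3: m = 6, d = 14, a = ⌊(8 + 6)/14⌋ = 1; p/q = (1·44 + 9)/(1·5 + 1) = 53/6; p² − 78·q² = 2809 − 2808 = 1.
  The first convergent with p² − 78·q² = 1 gives the fundamental solution (x₁, y₁) = (53, 6).
Step 2: Apply the recurrence (x_{n+1}, y_{n+1}) = (x₁x_n + 78y₁y_n, x₁y_n + y₁x_n) repeatedly.
  From (x_1, y_1) = (53, 6): x_2 = 53·53 + 78·6·6 = 5617; y_2 = 53·6 + 6·53 = 636.
  From (x_2, y_2) = (5617, 636): x_3 = 53·5617 + 78·6·636 = 595349; y_3 = 53·636 + 6·5617 = 67410.
  From (x_3, y_3) = (595349, 67410): x_4 = 53·595349 + 78·6·67410 = 63101377; y_4 = 53·67410 + 6·595349 = 7144824.
  From (x_4, y_4) = (63101377, 7144824): x_5 = 53·63101377 + 78·6·7144824 = 6688150613; y_5 = 53·7144824 + 6·63101377 = 757283934.
Step 3: Verify x_5² - 78·y_5² = 44731358622172275769 - 44731358622172275768 = 1 (should be 1). ✓

(x_1, y_1) = (53, 6); (x_5, y_5) = (6688150613, 757283934).


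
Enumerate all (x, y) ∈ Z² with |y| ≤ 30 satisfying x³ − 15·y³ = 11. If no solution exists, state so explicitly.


The equation is x³ - 15y³ = 11. For fixed y, x³ = 15·y³ + 11, so a solution requires the RHS to be a perfect cube.
Strategy: iterate y from -30 to 30, compute RHS = 15·y³ + 11, and check whether it is a (positive or negative) perfect cube.
Check small values of y:
  y = 0: RHS = 11 is not a perfect cube.
  y = 1: RHS = 26 is not a perfect cube.
  y = -1: RHS = -4 is not a perfect cube.
  y = 2: RHS = 131 is not a perfect cube.
  y = -2: RHS = -109 is not a perfect cube.
  y = 3: RHS = 416 is not a perfect cube.
  y = -3: RHS = -394 is not a perfect cube.
Continuing the search up to |y| = 30 finds no solutions either.
No (x, y) in the scanned range satisfies the equation.

No integer solutions with |y| ≤ 30.


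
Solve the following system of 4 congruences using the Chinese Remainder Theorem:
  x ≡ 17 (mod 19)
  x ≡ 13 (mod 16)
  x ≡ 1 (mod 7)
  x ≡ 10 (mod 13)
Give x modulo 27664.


Product of moduli M = 19 · 16 · 7 · 13 = 27664.
Merge one congruence at a time:
  Start: x ≡ 17 (mod 19).
  Combine with x ≡ 13 (mod 16); new modulus lcm = 304.
    Write x = 17 + 19·t and substitute into x ≡ 13 (mod 16): 19·t ≡ 13 − 17 = -4 (mod 16).
    Reduce coefficients mod 16: 3·t ≡ 12 (mod 16).
    The inverse of 3 mod 16 is 11 (since 3·11 = 33 = 2·16 + 1), so t ≡ 11·12 = 132 ≡ 4 (mod 16).
    Then x = 17 + 19·4 = 93, valid modulo lcm(19, 16) = 304: x ≡ 93 (mod 304).
  Combine with x ≡ 1 (mod 7); new modulus lcm = 2128.
    Write x = 93 + 304·t and substitute into x ≡ 1 (mod 7): 304·t ≡ 1 − 93 = -92 (mod 7).
    Reduce coefficients mod 7: 3·t ≡ 6 (mod 7).
    The inverse of 3 mod 7 is 5 (since 3·5 = 15 = 2·7 + 1), so t ≡ 5·6 = 30 ≡ 2 (mod 7).
    Then x = 93 + 304·2 = 701, valid modulo lcm(304, 7) = 2128: x ≡ 701 (mod 2128).
  Combine with x ≡ 10 (mod 13); new modulus lcm = 27664.
    Write x = 701 + 2128·t and substitute into x ≡ 10 (mod 13): 2128·t ≡ 10 − 701 = -691 (mod 13).
    Reduce coefficients mod 13: 9·t ≡ 11 (mod 13).
    The inverse of 9 mod 13 is 3 (since 9·3 = 27 = 2·13 + 1), so t ≡ 3·11 = 33 ≡ 7 (mod 13).
    Then x = 701 + 2128·7 = 15597, valid modulo lcm(2128, 13) = 27664: x ≡ 15597 (mod 27664).
Verify against each original: 15597 mod 19 = 17, 15597 mod 16 = 13, 15597 mod 7 = 1, 15597 mod 13 = 10.

x ≡ 15597 (mod 27664).


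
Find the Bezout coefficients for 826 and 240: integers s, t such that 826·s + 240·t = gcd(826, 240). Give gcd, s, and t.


Euclidean algorithm on (826, 240) — divide until remainder is 0:
  826 = 3 · 240 + 106
  240 = 2 · 106 + 28
  106 = 3 · 28 + 22
  28 = 1 · 22 + 6
  22 = 3 · 6 + 4
  6 = 1 · 4 + 2
  4 = 2 · 2 + 0
gcd(826, 240) = 2.
Track Bezout coefficients alongside the remainders: start with r₀ = 826 = a·1 + b·0 (s = 1, t = 0) and r₁ = 240 = a·0 + b·1 (s = 0, t = 1); each new remainder r_{k+1} = r_{k-1} − q_k·r_k inherits s_{k+1} = s_{k-1} − q_k·s_k, t_{k+1} = t_{k-1} − q_k·t_k, so r_k = a·s_k + b·t_k at every step:
  q = 3: r = 106, s = 1 − 3·0 = 1, t = 0 − 3·1 = -3  (check: 826·1 + 240·(-3) = 106)
  q = 2: r = 28, s = 0 − 2·1 = -2, t = 1 − 2·(-3) = 7  (check: 826·(-2) + 240·7 = 28)
  q = 3: r = 22, s = 1 − 3·(-2) = 7, t = -3 − 3·7 = -24  (check: 826·7 + 240·(-24) = 22)
  q = 1: r = 6, s = -2 − 1·7 = -9, t = 7 − 1·(-24) = 31  (check: 826·(-9) + 240·31 = 6)
  q = 3: r = 4, s = 7 − 3·(-9) = 34, t = -24 − 3·31 = -117  (check: 826·34 + 240·(-117) = 4)
  q = 1: r = 2, s = -9 − 1·34 = -43, t = 31 − 1·(-117) = 148  (check: 826·(-43) + 240·148 = 2)
The row with r = 2 (the gcd) gives the Bezout coefficients s = -43, t = 148.
Result: 826 · (-43) + 240 · (148) = 2.

gcd(826, 240) = 2; s = -43, t = 148 (check: 826·(-43) + 240·148 = 2).


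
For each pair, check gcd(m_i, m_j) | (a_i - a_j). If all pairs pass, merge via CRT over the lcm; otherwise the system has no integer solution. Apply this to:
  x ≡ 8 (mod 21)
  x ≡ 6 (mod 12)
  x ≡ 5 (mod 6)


Moduli 21, 12, 6 are not pairwise coprime, so CRT works modulo lcm(m_i) when all pairwise compatibility conditions hold.
Pairwise compatibility: gcd(m_i, m_j) must divide a_i - a_j for every pair.
Merge one congruence at a time:
  Start: x ≡ 8 (mod 21).
  Combine with x ≡ 6 (mod 12): gcd(21, 12) = 3, and 6 - 8 = -2 is NOT divisible by 3.
    ⇒ system is inconsistent (no integer solution).

No solution (the system is inconsistent).


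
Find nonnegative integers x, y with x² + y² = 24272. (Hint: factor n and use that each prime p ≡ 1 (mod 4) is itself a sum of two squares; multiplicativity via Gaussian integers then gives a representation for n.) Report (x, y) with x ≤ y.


Step 1: Factor n = 24272 = 2^4 · 37 · 41.
Step 2: Check the mod-4 condition on each prime factor: 2 = 2 (special); 37 ≡ 1 (mod 4), exponent 1; 41 ≡ 1 (mod 4), exponent 1.
All primes ≡ 3 (mod 4) appear to even exponent (or don't appear), so by the two-squares theorem n IS expressible as a sum of two squares.
Step 3: Build a representation. Group n = k² · m with k = 4 and m = 37 · 41 = 1517 (a product of primes ≡ 1 (mod 4)); a representation of m scales to one of n via (k·x)² + (k·y)² = k²(x² + y²). Each prime p ≡ 1 (mod 4) is itself a sum of two squares; find a² by testing p − a² for a perfect square:
  37: 37 − 1² = 36 = 6² ⇒ 37 = 1² + 6².
  41: 41 − 1² = 40, 41 − 2² = 37, 41 − 3² = 32, 41 − 4² = 25 = 5² ⇒ 41 = 4² + 5².
  Combine using the Brahmagupta–Fibonacci identity (a² + b²)(c² + d²) = (ac − bd)² + (ad + bc)² = (ac + bd)² + (ad − bc)²:
  37 · 41 = 1517: from (1² + 6²)(4² + 5²), take (1·4 − 6·5, 1·5 + 6·4) = (4 − 30, 5 + 24) = (-26, 29); dropping signs (only squares matter) gives (26, 29); check 26² + 29² = 676 + 841 = 1517 ✓.
  Scale by k = 4: (4·26, 4·29) = (104, 116).
Step 4: Order so x ≤ y and verify: 104² + 116² = 10816 + 13456 = 24272 = n. ✓

n = 24272 = 104² + 116² (one valid representation with x ≤ y).


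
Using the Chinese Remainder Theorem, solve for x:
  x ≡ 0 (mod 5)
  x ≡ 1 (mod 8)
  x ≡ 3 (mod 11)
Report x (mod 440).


Moduli 5, 8, 11 are pairwise coprime; by CRT there is a unique solution modulo M = 5 · 8 · 11 = 440.
Solve pairwise, accumulating the modulus:
  Start with x ≡ 0 (mod 5).
  Combine with x ≡ 1 (mod 8): since gcd(5, 8) = 1, we get a unique residue mod 40.
    Write x = 0 + 5·t and substitute into x ≡ 1 (mod 8): 5·t ≡ 1 − 0 = 1 (mod 8).
    The inverse of 5 mod 8 is 5 (since 5·5 = 25 = 3·8 + 1), so t ≡ 5·1 = 5 ≡ 5 (mod 8).
    Then x = 0 + 5·5 = 25, valid modulo lcm(5, 8) = 40: x ≡ 25 (mod 40).
  Combine with x ≡ 3 (mod 11): since gcd(40, 11) = 1, we get a unique residue mod 440.
    Write x = 25 + 40·t and substitute into x ≡ 3 (mod 11): 40·t ≡ 3 − 25 = -22 (mod 11).
    Reduce coefficients mod 11: 7·t ≡ 0 (mod 11).
    The inverse of 7 mod 11 is 8 (since 7·8 = 56 = 5·11 + 1), so t ≡ 8·0 = 0 ≡ 0 (mod 11).
    Then x = 25 + 40·0 = 25, valid modulo lcm(40, 11) = 440: x ≡ 25 (mod 440).
Verify: 25 mod 5 = 0 ✓, 25 mod 8 = 1 ✓, 25 mod 11 = 3 ✓.

x ≡ 25 (mod 440).


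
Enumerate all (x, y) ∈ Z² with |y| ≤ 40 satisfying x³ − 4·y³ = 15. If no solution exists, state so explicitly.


The equation is x³ - 4y³ = 15. For fixed y, x³ = 4·y³ + 15, so a solution requires the RHS to be a perfect cube.
Strategy: iterate y from -40 to 40, compute RHS = 4·y³ + 15, and check whether it is a (positive or negative) perfect cube.
Check small values of y:
  y = 0: RHS = 15 is not a perfect cube.
  y = 1: RHS = 19 is not a perfect cube.
  y = -1: RHS = 11 is not a perfect cube.
  y = 2: RHS = 47 is not a perfect cube.
  y = -2: RHS = -17 is not a perfect cube.
  y = 3: RHS = 123 is not a perfect cube.
  y = -3: RHS = -93 is not a perfect cube.
Continuing the search up to |y| = 40 finds no solutions either.
No (x, y) in the scanned range satisfies the equation.

No integer solutions with |y| ≤ 40.


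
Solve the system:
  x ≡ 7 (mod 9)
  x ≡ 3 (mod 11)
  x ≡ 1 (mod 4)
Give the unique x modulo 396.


Moduli 9, 11, 4 are pairwise coprime; by CRT there is a unique solution modulo M = 9 · 11 · 4 = 396.
Solve pairwise, accumulating the modulus:
  Start with x ≡ 7 (mod 9).
  Combine with x ≡ 3 (mod 11): since gcd(9, 11) = 1, we get a unique residue mod 99.
    Write x = 7 + 9·t and substitute into x ≡ 3 (mod 11): 9·t ≡ 3 − 7 = -4 (mod 11).
    Reduce coefficients mod 11: 9·t ≡ 7 (mod 11).
    The inverse of 9 mod 11 is 5 (since 9·5 = 45 = 4·11 + 1), so t ≡ 5·7 = 35 ≡ 2 (mod 11).
    Then x = 7 + 9·2 = 25, valid modulo lcm(9, 11) = 99: x ≡ 25 (mod 99).
  Combine with x ≡ 1 (mod 4): since gcd(99, 4) = 1, we get a unique residue mod 396.
    Write x = 25 + 99·t and substitute into x ≡ 1 (mod 4): 99·t ≡ 1 − 25 = -24 (mod 4).
    Reduce coefficients mod 4: 3·t ≡ 0 (mod 4).
    The inverse of 3 mod 4 is 3 (since 3·3 = 9 = 2·4 + 1), so t ≡ 3·0 = 0 ≡ 0 (mod 4).
    Then x = 25 + 99·0 = 25, valid modulo lcm(99, 4) = 396: x ≡ 25 (mod 396).
Verify: 25 mod 9 = 7 ✓, 25 mod 11 = 3 ✓, 25 mod 4 = 1 ✓.

x ≡ 25 (mod 396).


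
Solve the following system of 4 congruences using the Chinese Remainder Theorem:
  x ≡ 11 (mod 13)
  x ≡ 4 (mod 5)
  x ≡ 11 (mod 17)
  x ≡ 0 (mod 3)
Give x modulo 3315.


Product of moduli M = 13 · 5 · 17 · 3 = 3315.
Merge one congruence at a time:
  Start: x ≡ 11 (mod 13).
  Combine with x ≡ 4 (mod 5); new modulus lcm = 65.
    Write x = 11 + 13·t and substitute into x ≡ 4 (mod 5): 13·t ≡ 4 − 11 = -7 (mod 5).
    Reduce coefficients mod 5: 3·t ≡ 3 (mod 5).
    The inverse of 3 mod 5 is 2 (since 3·2 = 6 = 1·5 + 1), so t ≡ 2·3 = 6 ≡ 1 (mod 5).
    Then x = 11 + 13·1 = 24, valid modulo lcm(13, 5) = 65: x ≡ 24 (mod 65).
  Combine with x ≡ 11 (mod 17); new modulus lcm = 1105.
    Write x = 24 + 65·t and substitute into x ≡ 11 (mod 17): 65·t ≡ 11 − 24 = -13 (mod 17).
    Reduce coefficients mod 17: 14·t ≡ 4 (mod 17).
    The inverse of 14 mod 17 is 11 (since 14·11 = 154 = 9·17 + 1), so t ≡ 11·4 = 44 ≡ 10 (mod 17).
    Then x = 24 + 65·10 = 674, valid modulo lcm(65, 17) = 1105: x ≡ 674 (mod 1105).
  Combine with x ≡ 0 (mod 3); new modulus lcm = 3315.
    Write x = 674 + 1105·t and substitute into x ≡ 0 (mod 3): 1105·t ≡ 0 − 674 = -674 (mod 3).
    Reduce coefficients mod 3: 1·t ≡ 1 (mod 3).
    So t ≡ 1 (mod 3).
    Then x = 674 + 1105·1 = 1779, valid modulo lcm(1105, 3) = 3315: x ≡ 1779 (mod 3315).
Verify against each original: 1779 mod 13 = 11, 1779 mod 5 = 4, 1779 mod 17 = 11, 1779 mod 3 = 0.

x ≡ 1779 (mod 3315).


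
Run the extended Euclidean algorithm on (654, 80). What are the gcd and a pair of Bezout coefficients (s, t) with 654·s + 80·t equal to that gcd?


Euclidean algorithm on (654, 80) — divide until remainder is 0:
  654 = 8 · 80 + 14
  80 = 5 · 14 + 10
  14 = 1 · 10 + 4
  10 = 2 · 4 + 2
  4 = 2 · 2 + 0
gcd(654, 80) = 2.
Track Bezout coefficients alongside the remainders: start with r₀ = 654 = a·1 + b·0 (s = 1, t = 0) and r₁ = 80 = a·0 + b·1 (s = 0, t = 1); each new remainder r_{k+1} = r_{k-1} − q_k·r_k inherits s_{k+1} = s_{k-1} − q_k·s_k, t_{k+1} = t_{k-1} − q_k·t_k, so r_k = a·s_k + b·t_k at every step:
  q = 8: r = 14, s = 1 − 8·0 = 1, t = 0 − 8·1 = -8  (check: 654·1 + 80·(-8) = 14)
  q = 5: r = 10, s = 0 − 5·1 = -5, t = 1 − 5·(-8) = 41  (check: 654·(-5) + 80·41 = 10)
  q = 1: r = 4, s = 1 − 1·(-5) = 6, t = -8 − 1·41 = -49  (check: 654·6 + 80·(-49) = 4)
  q = 2: r = 2, s = -5 − 2·6 = -17, t = 41 − 2·(-49) = 139  (check: 654·(-17) + 80·139 = 2)
The row with r = 2 (the gcd) gives the Bezout coefficients s = -17, t = 139.
Result: 654 · (-17) + 80 · (139) = 2.

gcd(654, 80) = 2; s = -17, t = 139 (check: 654·(-17) + 80·139 = 2).


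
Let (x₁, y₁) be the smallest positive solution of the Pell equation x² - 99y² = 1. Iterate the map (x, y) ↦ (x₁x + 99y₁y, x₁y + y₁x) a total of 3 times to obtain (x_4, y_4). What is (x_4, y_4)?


Step 1: Find the fundamental solution (x₁, y₁) of x² - 99y² = 1.
  Expand √99 as a continued fraction. a₀ = ⌊√99⌋ = 9; iterate m_{k+1} = d_k·a_k − m_k, d_{k+1} = (99 − m_{k+1}²)/d_k, a_{k+1} = ⌊(a₀ + m_{k+1})/d_{k+1}⌋ (starting m₀ = 0, d₀ = 1), with convergents p_k = a_k·p_{k-1} + p_{k-2}, q_k = a_k·q_{k-1} + q_{k-2} (p₋₁ = 1, q₋₁ = 0):
  k = 0: a₀ = 9; p₀/q₀ = 9/1; p₀² − 99·q₀² = 81 − 99 = -18.
  k = 1: m = 9, d = 18, a = ⌊(9 + 9)/18⌋ = 1; p/q = (1·9 + 1)/(1·1 + 0) = 10/1; p² − 99·q² = 100 − 99 = 1.
  The first convergent with p² − 99·q² = 1 gives the fundamental solution (x₁, y₁) = (10, 1).
Step 2: Apply the recurrence (x_{n+1}, y_{n+1}) = (x₁x_n + 99y₁y_n, x₁y_n + y₁x_n) repeatedly.
  From (x_1, y_1) = (10, 1): x_2 = 10·10 + 99·1·1 = 199; y_2 = 10·1 + 1·10 = 20.
  From (x_2, y_2) = (199, 20): x_3 = 10·199 + 99·1·20 = 3970; y_3 = 10·20 + 1·199 = 399.
  From (x_3, y_3) = (3970, 399): x_4 = 10·3970 + 99·1·399 = 79201; y_4 = 10·399 + 1·3970 = 7960.
Step 3: Verify x_4² - 99·y_4² = 6272798401 - 6272798400 = 1 (should be 1). ✓

(x_1, y_1) = (10, 1); (x_4, y_4) = (79201, 7960).


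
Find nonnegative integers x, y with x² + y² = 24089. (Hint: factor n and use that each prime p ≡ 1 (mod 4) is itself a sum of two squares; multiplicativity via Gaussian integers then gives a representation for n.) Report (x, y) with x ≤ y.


Step 1: Factor n = 24089 = 13 · 17 · 109.
Step 2: Check the mod-4 condition on each prime factor: 13 ≡ 1 (mod 4), exponent 1; 17 ≡ 1 (mod 4), exponent 1; 109 ≡ 1 (mod 4), exponent 1.
All primes ≡ 3 (mod 4) appear to even exponent (or don't appear), so by the two-squares theorem n IS expressible as a sum of two squares.
Step 3: Build a representation. Here n = 13 · 17 · 109 is a product of primes ≡ 1 (mod 4). Each prime p ≡ 1 (mod 4) is itself a sum of two squares; find a² by testing p − a² for a perfect square:
  13: 13 − 1² = 12, 13 − 2² = 9 = 3² ⇒ 13 = 2² + 3².
  17: 17 − 1² = 16 = 4² ⇒ 17 = 1² + 4².
  109: 109 − 1² = 108, 109 − 2² = 105, 109 − 3² = 100 = 10² ⇒ 109 = 3² + 10².
  Combine using the Brahmagupta–Fibonacci identity (a² + b²)(c² + d²) = (ac − bd)² + (ad + bc)² = (ac + bd)² + (ad − bc)²:
  13 · 17 = 221: from (2² + 3²)(1² + 4²), take (2·1 − 3·4, 2·4 + 3·1) = (2 − 12, 8 + 3) = (-10, 11); dropping signs (only squares matter) gives (10, 11); check 10² + 11² = 100 + 121 = 221 ✓.
  221 · 109 = 24089: from (10² + 11²)(3² + 10²), take (10·3 − 11·10, 10·10 + 11·3) = (30 − 110, 100 + 33) = (-80, 133); dropping signs (only squares matter) gives (80, 133); check 80² + 133² = 6400 + 17689 = 24089 ✓.
Step 4: Order so x ≤ y and verify: 80² + 133² = 6400 + 17689 = 24089 = n. ✓

n = 24089 = 80² + 133² (one valid representation with x ≤ y).


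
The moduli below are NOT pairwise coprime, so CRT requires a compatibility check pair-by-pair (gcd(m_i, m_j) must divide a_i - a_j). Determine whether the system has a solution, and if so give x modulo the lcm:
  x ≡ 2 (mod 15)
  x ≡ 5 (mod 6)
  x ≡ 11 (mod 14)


Moduli 15, 6, 14 are not pairwise coprime, so CRT works modulo lcm(m_i) when all pairwise compatibility conditions hold.
Pairwise compatibility: gcd(m_i, m_j) must divide a_i - a_j for every pair.
Merge one congruence at a time:
  Start: x ≡ 2 (mod 15).
  Combine with x ≡ 5 (mod 6): gcd(15, 6) = 3; 5 - 2 = 3, which IS divisible by 3, so compatible.
    Write x = 2 + 15·t and substitute into x ≡ 5 (mod 6): 15·t ≡ 5 − 2 = 3 (mod 6).
    Divide the congruence (and modulus) by g = 3: 5·t ≡ 1 (mod 2).
    Reduce coefficients mod 2: 1·t ≡ 1 (mod 2).
    So t ≡ 1 (mod 2).
    Then x = 2 + 15·1 = 17, valid modulo lcm(15, 6) = 30: x ≡ 17 (mod 30).
  Combine with x ≡ 11 (mod 14): gcd(30, 14) = 2; 11 - 17 = -6, which IS divisible by 2, so compatible.
    Write x = 17 + 30·t and substitute into x ≡ 11 (mod 14): 30·t ≡ 11 − 17 = -6 (mod 14).
    Divide the congruence (and modulus) by g = 2: 15·t ≡ -3 (mod 7).
    Reduce coefficients mod 7: 1·t ≡ 4 (mod 7).
    So t ≡ 4 (mod 7).
    Then x = 17 + 30·4 = 137, valid modulo lcm(30, 14) = 210: x ≡ 137 (mod 210).
Verify: 137 mod 15 = 2, 137 mod 6 = 5, 137 mod 14 = 11.

x ≡ 137 (mod 210).


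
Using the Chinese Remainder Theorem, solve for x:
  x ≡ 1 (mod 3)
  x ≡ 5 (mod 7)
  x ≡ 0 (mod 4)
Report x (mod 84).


Moduli 3, 7, 4 are pairwise coprime; by CRT there is a unique solution modulo M = 3 · 7 · 4 = 84.
Solve pairwise, accumulating the modulus:
  Start with x ≡ 1 (mod 3).
  Combine with x ≡ 5 (mod 7): since gcd(3, 7) = 1, we get a unique residue mod 21.
    Write x = 1 + 3·t and substitute into x ≡ 5 (mod 7): 3·t ≡ 5 − 1 = 4 (mod 7).
    The inverse of 3 mod 7 is 5 (since 3·5 = 15 = 2·7 + 1), so t ≡ 5·4 = 20 ≡ 6 (mod 7).
    Then x = 1 + 3·6 = 19, valid modulo lcm(3, 7) = 21: x ≡ 19 (mod 21).
  Combine with x ≡ 0 (mod 4): since gcd(21, 4) = 1, we get a unique residue mod 84.
    Write x = 19 + 21·t and substitute into x ≡ 0 (mod 4): 21·t ≡ 0 − 19 = -19 (mod 4).
    Reduce coefficients mod 4: 1·t ≡ 1 (mod 4).
    So t ≡ 1 (mod 4).
    Then x = 19 + 21·1 = 40, valid modulo lcm(21, 4) = 84: x ≡ 40 (mod 84).
Verify: 40 mod 3 = 1 ✓, 40 mod 7 = 5 ✓, 40 mod 4 = 0 ✓.

x ≡ 40 (mod 84).


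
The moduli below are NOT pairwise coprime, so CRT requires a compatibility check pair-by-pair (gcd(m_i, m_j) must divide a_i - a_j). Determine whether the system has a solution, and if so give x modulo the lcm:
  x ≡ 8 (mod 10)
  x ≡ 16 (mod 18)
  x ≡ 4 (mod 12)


Moduli 10, 18, 12 are not pairwise coprime, so CRT works modulo lcm(m_i) when all pairwise compatibility conditions hold.
Pairwise compatibility: gcd(m_i, m_j) must divide a_i - a_j for every pair.
Merge one congruence at a time:
  Start: x ≡ 8 (mod 10).
  Combine with x ≡ 16 (mod 18): gcd(10, 18) = 2; 16 - 8 = 8, which IS divisible by 2, so compatible.
    Write x = 8 + 10·t and substitute into x ≡ 16 (mod 18): 10·t ≡ 16 − 8 = 8 (mod 18).
    Divide the congruence (and modulus) by g = 2: 5·t ≡ 4 (mod 9).
    The inverse of 5 mod 9 is 2 (since 5·2 = 10 = 1·9 + 1), so t ≡ 2·4 = 8 ≡ 8 (mod 9).
    Then x = 8 + 10·8 = 88, valid modulo lcm(10, 18) = 90: x ≡ 88 (mod 90).
  Combine with x ≡ 4 (mod 12): gcd(90, 12) = 6; 4 - 88 = -84, which IS divisible by 6, so compatible.
    Write x = 88 + 90·t and substitute into x ≡ 4 (mod 12): 90·t ≡ 4 − 88 = -84 (mod 12).
    Divide the congruence (and modulus) by g = 6: 15·t ≡ -14 (mod 2).
    Reduce coefficients mod 2: 1·t ≡ 0 (mod 2).
    So t ≡ 0 (mod 2).
    Then x = 88 + 90·0 = 88, valid modulo lcm(90, 12) = 180: x ≡ 88 (mod 180).
Verify: 88 mod 10 = 8, 88 mod 18 = 16, 88 mod 12 = 4.

x ≡ 88 (mod 180).


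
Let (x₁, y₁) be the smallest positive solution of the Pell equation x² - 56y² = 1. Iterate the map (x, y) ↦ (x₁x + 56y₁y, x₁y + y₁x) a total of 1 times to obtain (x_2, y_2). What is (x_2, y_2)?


Step 1: Find the fundamental solution (x₁, y₁) of x² - 56y² = 1.
  Expand √56 as a continued fraction. a₀ = ⌊√56⌋ = 7; iterate m_{k+1} = d_k·a_k − m_k, d_{k+1} = (56 − m_{k+1}²)/d_k, a_{k+1} = ⌊(a₀ + m_{k+1})/d_{k+1}⌋ (starting m₀ = 0, d₀ = 1), with convergents p_k = a_k·p_{k-1} + p_{k-2}, q_k = a_k·q_{k-1} + q_{k-2} (p₋₁ = 1, q₋₁ = 0):
  k = 0: a₀ = 7; p₀/q₀ = 7/1; p₀² − 56·q₀² = 49 − 56 = -7.
  k = 1: m = 7, d = 7, a = ⌊(7 + 7)/7⌋ = 2; p/q = (2·7 + 1)/(2·1 + 0) = 15/2; p² − 56·q² = 225 − 224 = 1.
  The first convergent with p² − 56·q² = 1 gives the fundamental solution (x₁, y₁) = (15, 2).
Step 2: Apply the recurrence (x_{n+1}, y_{n+1}) = (x₁x_n + 56y₁y_n, x₁y_n + y₁x_n) repeatedly.
  From (x_1, y_1) = (15, 2): x_2 = 15·15 + 56·2·2 = 449; y_2 = 15·2 + 2·15 = 60.
Step 3: Verify x_2² - 56·y_2² = 201601 - 201600 = 1 (should be 1). ✓

(x_1, y_1) = (15, 2); (x_2, y_2) = (449, 60).


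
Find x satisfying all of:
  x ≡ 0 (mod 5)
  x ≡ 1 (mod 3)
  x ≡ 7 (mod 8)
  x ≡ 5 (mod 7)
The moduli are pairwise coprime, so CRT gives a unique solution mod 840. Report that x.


Product of moduli M = 5 · 3 · 8 · 7 = 840.
Merge one congruence at a time:
  Start: x ≡ 0 (mod 5).
  Combine with x ≡ 1 (mod 3); new modulus lcm = 15.
    Write x = 0 + 5·t and substitute into x ≡ 1 (mod 3): 5·t ≡ 1 − 0 = 1 (mod 3).
    Reduce coefficients mod 3: 2·t ≡ 1 (mod 3).
    The inverse of 2 mod 3 is 2 (since 2·2 = 4 = 1·3 + 1), so t ≡ 2·1 = 2 ≡ 2 (mod 3).
    Then x = 0 + 5·2 = 10, valid modulo lcm(5, 3) = 15: x ≡ 10 (mod 15).
  Combine with x ≡ 7 (mod 8); new modulus lcm = 120.
    Write x = 10 + 15·t and substitute into x ≡ 7 (mod 8): 15·t ≡ 7 − 10 = -3 (mod 8).
    Reduce coefficients mod 8: 7·t ≡ 5 (mod 8).
    The inverse of 7 mod 8 is 7 (since 7·7 = 49 = 6·8 + 1), so t ≡ 7·5 = 35 ≡ 3 (mod 8).
    Then x = 10 + 15·3 = 55, valid modulo lcm(15, 8) = 120: x ≡ 55 (mod 120).
  Combine with x ≡ 5 (mod 7); new modulus lcm = 840.
    Write x = 55 + 120·t and substitute into x ≡ 5 (mod 7): 120·t ≡ 5 − 55 = -50 (mod 7).
    Reduce coefficients mod 7: 1·t ≡ 6 (mod 7).
    So t ≡ 6 (mod 7).
    Then x = 55 + 120·6 = 775, valid modulo lcm(120, 7) = 840: x ≡ 775 (mod 840).
Verify against each original: 775 mod 5 = 0, 775 mod 3 = 1, 775 mod 8 = 7, 775 mod 7 = 5.

x ≡ 775 (mod 840).


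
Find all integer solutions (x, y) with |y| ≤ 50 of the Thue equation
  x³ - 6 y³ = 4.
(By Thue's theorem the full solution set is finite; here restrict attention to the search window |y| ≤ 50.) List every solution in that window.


The equation is x³ - 6y³ = 4. For fixed y, x³ = 6·y³ + 4, so a solution requires the RHS to be a perfect cube.
Strategy: iterate y from -50 to 50, compute RHS = 6·y³ + 4, and check whether it is a (positive or negative) perfect cube.
Check small values of y:
  y = 0: RHS = 4 is not a perfect cube.
  y = 1: RHS = 10 is not a perfect cube.
  y = -1: RHS = -2 is not a perfect cube.
  y = 2: RHS = 52 is not a perfect cube.
  y = -2: RHS = -44 is not a perfect cube.
  y = 3: RHS = 166 is not a perfect cube.
  y = -3: RHS = -158 is not a perfect cube.
Continuing the search up to |y| = 50 finds no solutions either.
No (x, y) in the scanned range satisfies the equation.

No integer solutions with |y| ≤ 50.


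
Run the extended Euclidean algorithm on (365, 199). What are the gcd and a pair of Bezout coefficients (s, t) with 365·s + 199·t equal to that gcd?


Euclidean algorithm on (365, 199) — divide until remainder is 0:
  365 = 1 · 199 + 166
  199 = 1 · 166 + 33
  166 = 5 · 33 + 1
  33 = 33 · 1 + 0
gcd(365, 199) = 1.
Track Bezout coefficients alongside the remainders: start with r₀ = 365 = a·1 + b·0 (s = 1, t = 0) and r₁ = 199 = a·0 + b·1 (s = 0, t = 1); each new remainder r_{k+1} = r_{k-1} − q_k·r_k inherits s_{k+1} = s_{k-1} − q_k·s_k, t_{k+1} = t_{k-1} − q_k·t_k, so r_k = a·s_k + b·t_k at every step:
  q = 1: r = 166, s = 1 − 1·0 = 1, t = 0 − 1·1 = -1  (check: 365·1 + 199·(-1) = 166)
  q = 1: r = 33, s = 0 − 1·1 = -1, t = 1 − 1·(-1) = 2  (check: 365·(-1) + 199·2 = 33)
  q = 5: r = 1, s = 1 − 5·(-1) = 6, t = -1 − 5·2 = -11  (check: 365·6 + 199·(-11) = 1)
The row with r = 1 (the gcd) gives the Bezout coefficients s = 6, t = -11.
Result: 365 · (6) + 199 · (-11) = 1.

gcd(365, 199) = 1; s = 6, t = -11 (check: 365·6 + 199·(-11) = 1).


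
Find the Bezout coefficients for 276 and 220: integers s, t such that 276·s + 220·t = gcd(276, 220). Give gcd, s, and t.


Euclidean algorithm on (276, 220) — divide until remainder is 0:
  276 = 1 · 220 + 56
  220 = 3 · 56 + 52
  56 = 1 · 52 + 4
  52 = 13 · 4 + 0
gcd(276, 220) = 4.
Track Bezout coefficients alongside the remainders: start with r₀ = 276 = a·1 + b·0 (s = 1, t = 0) and r₁ = 220 = a·0 + b·1 (s = 0, t = 1); each new remainder r_{k+1} = r_{k-1} − q_k·r_k inherits s_{k+1} = s_{k-1} − q_k·s_k, t_{k+1} = t_{k-1} − q_k·t_k, so r_k = a·s_k + b·t_k at every step:
  q = 1: r = 56, s = 1 − 1·0 = 1, t = 0 − 1·1 = -1  (check: 276·1 + 220·(-1) = 56)
  q = 3: r = 52, s = 0 − 3·1 = -3, t = 1 − 3·(-1) = 4  (check: 276·(-3) + 220·4 = 52)
  q = 1: r = 4, s = 1 − 1·(-3) = 4, t = -1 − 1·4 = -5  (check: 276·4 + 220·(-5) = 4)
The row with r = 4 (the gcd) gives the Bezout coefficients s = 4, t = -5.
Result: 276 · (4) + 220 · (-5) = 4.

gcd(276, 220) = 4; s = 4, t = -5 (check: 276·4 + 220·(-5) = 4).


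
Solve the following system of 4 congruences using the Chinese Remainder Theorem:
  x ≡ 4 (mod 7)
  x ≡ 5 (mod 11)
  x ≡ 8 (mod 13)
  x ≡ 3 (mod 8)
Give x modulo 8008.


Product of moduli M = 7 · 11 · 13 · 8 = 8008.
Merge one congruence at a time:
  Start: x ≡ 4 (mod 7).
  Combine with x ≡ 5 (mod 11); new modulus lcm = 77.
    Write x = 4 + 7·t and substitute into x ≡ 5 (mod 11): 7·t ≡ 5 − 4 = 1 (mod 11).
    The inverse of 7 mod 11 is 8 (since 7·8 = 56 = 5·11 + 1), so t ≡ 8·1 = 8 ≡ 8 (mod 11).
    Then x = 4 + 7·8 = 60, valid modulo lcm(7, 11) = 77: x ≡ 60 (mod 77).
  Combine with x ≡ 8 (mod 13); new modulus lcm = 1001.
    Write x = 60 + 77·t and substitute into x ≡ 8 (mod 13): 77·t ≡ 8 − 60 = -52 (mod 13).
    Reduce coefficients mod 13: 12·t ≡ 0 (mod 13).
    The inverse of 12 mod 13 is 12 (since 12·12 = 144 = 11·13 + 1), so t ≡ 12·0 = 0 ≡ 0 (mod 13).
    Then x = 60 + 77·0 = 60, valid modulo lcm(77, 13) = 1001: x ≡ 60 (mod 1001).
  Combine with x ≡ 3 (mod 8); new modulus lcm = 8008.
    Write x = 60 + 1001·t and substitute into x ≡ 3 (mod 8): 1001·t ≡ 3 − 60 = -57 (mod 8).
    Reduce coefficients mod 8: 1·t ≡ 7 (mod 8).
    So t ≡ 7 (mod 8).
    Then x = 60 + 1001·7 = 7067, valid modulo lcm(1001, 8) = 8008: x ≡ 7067 (mod 8008).
Verify against each original: 7067 mod 7 = 4, 7067 mod 11 = 5, 7067 mod 13 = 8, 7067 mod 8 = 3.

x ≡ 7067 (mod 8008).


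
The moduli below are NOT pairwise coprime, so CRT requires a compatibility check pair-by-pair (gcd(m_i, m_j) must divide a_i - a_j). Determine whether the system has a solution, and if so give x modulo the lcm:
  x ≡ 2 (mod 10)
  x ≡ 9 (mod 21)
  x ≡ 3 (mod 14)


Moduli 10, 21, 14 are not pairwise coprime, so CRT works modulo lcm(m_i) when all pairwise compatibility conditions hold.
Pairwise compatibility: gcd(m_i, m_j) must divide a_i - a_j for every pair.
Merge one congruence at a time:
  Start: x ≡ 2 (mod 10).
  Combine with x ≡ 9 (mod 21): gcd(10, 21) = 1; 9 - 2 = 7, which IS divisible by 1, so compatible.
    Write x = 2 + 10·t and substitute into x ≡ 9 (mod 21): 10·t ≡ 9 − 2 = 7 (mod 21).
    The inverse of 10 mod 21 is 19 (since 10·19 = 190 = 9·21 + 1), so t ≡ 19·7 = 133 ≡ 7 (mod 21).
    Then x = 2 + 10·7 = 72, valid modulo lcm(10, 21) = 210: x ≡ 72 (mod 210).
  Combine with x ≡ 3 (mod 14): gcd(210, 14) = 14, and 3 - 72 = -69 is NOT divisible by 14.
    ⇒ system is inconsistent (no integer solution).

No solution (the system is inconsistent).


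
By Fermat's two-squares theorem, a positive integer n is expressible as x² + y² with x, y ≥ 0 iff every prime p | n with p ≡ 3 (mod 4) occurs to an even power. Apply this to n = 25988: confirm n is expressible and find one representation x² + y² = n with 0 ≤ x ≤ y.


Step 1: Factor n = 25988 = 2^2 · 73 · 89.
Step 2: Check the mod-4 condition on each prime factor: 2 = 2 (special); 73 ≡ 1 (mod 4), exponent 1; 89 ≡ 1 (mod 4), exponent 1.
All primes ≡ 3 (mod 4) appear to even exponent (or don't appear), so by the two-squares theorem n IS expressible as a sum of two squares.
Step 3: Build a representation. Group n = k² · m with k = 2 and m = 73 · 89 = 6497 (a product of primes ≡ 1 (mod 4)); a representation of m scales to one of n via (k·x)² + (k·y)² = k²(x² + y²). Each prime p ≡ 1 (mod 4) is itself a sum of two squares; find a² by testing p − a² for a perfect square:
  73: 73 − 1² = 72, 73 − 2² = 69, 73 − 3² = 64 = 8² ⇒ 73 = 3² + 8².
  89: 89 − 1² = 88, 89 − 2² = 85, 89 − 3² = 80, 89 − 4² = 73, 89 − 5² = 64 = 8² ⇒ 89 = 5² + 8².
  Combine using the Brahmagupta–Fibonacci identity (a² + b²)(c² + d²) = (ac − bd)² + (ad + bc)² = (ac + bd)² + (ad − bc)²:
  73 · 89 = 6497: from (3² + 8²)(5² + 8²), take (3·5 − 8·8, 3·8 + 8·5) = (15 − 64, 24 + 40) = (-49, 64); dropping signs (only squares matter) gives (49, 64); check 49² + 64² = 2401 + 4096 = 6497 ✓.
  Scale by k = 2: (2·49, 2·64) = (98, 128).
Step 4: Order so x ≤ y and verify: 98² + 128² = 9604 + 16384 = 25988 = n. ✓

n = 25988 = 98² + 128² (one valid representation with x ≤ y).


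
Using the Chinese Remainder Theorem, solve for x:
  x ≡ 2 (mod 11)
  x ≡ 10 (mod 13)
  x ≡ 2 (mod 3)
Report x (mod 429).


Moduli 11, 13, 3 are pairwise coprime; by CRT there is a unique solution modulo M = 11 · 13 · 3 = 429.
Solve pairwise, accumulating the modulus:
  Start with x ≡ 2 (mod 11).
  Combine with x ≡ 10 (mod 13): since gcd(11, 13) = 1, we get a unique residue mod 143.
    Write x = 2 + 11·t and substitute into x ≡ 10 (mod 13): 11·t ≡ 10 − 2 = 8 (mod 13).
    The inverse of 11 mod 13 is 6 (since 11·6 = 66 = 5·13 + 1), so t ≡ 6·8 = 48 ≡ 9 (mod 13).
    Then x = 2 + 11·9 = 101, valid modulo lcm(11, 13) = 143: x ≡ 101 (mod 143).
  Combine with x ≡ 2 (mod 3): since gcd(143, 3) = 1, we get a unique residue mod 429.
    Write x = 101 + 143·t and substitute into x ≡ 2 (mod 3): 143·t ≡ 2 − 101 = -99 (mod 3).
    Reduce coefficients mod 3: 2·t ≡ 0 (mod 3).
    The inverse of 2 mod 3 is 2 (since 2·2 = 4 = 1·3 + 1), so t ≡ 2·0 = 0 ≡ 0 (mod 3).
    Then x = 101 + 143·0 = 101, valid modulo lcm(143, 3) = 429: x ≡ 101 (mod 429).
Verify: 101 mod 11 = 2 ✓, 101 mod 13 = 10 ✓, 101 mod 3 = 2 ✓.

x ≡ 101 (mod 429).


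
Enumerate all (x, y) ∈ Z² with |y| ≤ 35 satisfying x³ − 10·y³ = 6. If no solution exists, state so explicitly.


The equation is x³ - 10y³ = 6. For fixed y, x³ = 10·y³ + 6, so a solution requires the RHS to be a perfect cube.
Strategy: iterate y from -35 to 35, compute RHS = 10·y³ + 6, and check whether it is a (positive or negative) perfect cube.
Check small values of y:
  y = 0: RHS = 6 is not a perfect cube.
  y = 1: RHS = 16 is not a perfect cube.
  y = -1: RHS = -4 is not a perfect cube.
  y = 2: RHS = 86 is not a perfect cube.
  y = -2: RHS = -74 is not a perfect cube.
  y = 3: RHS = 276 is not a perfect cube.
  y = -3: RHS = -264 is not a perfect cube.
Continuing the search up to |y| = 35 finds no solutions either.
No (x, y) in the scanned range satisfies the equation.

No integer solutions with |y| ≤ 35.


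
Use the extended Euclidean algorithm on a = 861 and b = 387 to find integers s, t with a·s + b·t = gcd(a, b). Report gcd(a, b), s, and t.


Euclidean algorithm on (861, 387) — divide until remainder is 0:
  861 = 2 · 387 + 87
  387 = 4 · 87 + 39
  87 = 2 · 39 + 9
  39 = 4 · 9 + 3
  9 = 3 · 3 + 0
gcd(861, 387) = 3.
Track Bezout coefficients alongside the remainders: start with r₀ = 861 = a·1 + b·0 (s = 1, t = 0) and r₁ = 387 = a·0 + b·1 (s = 0, t = 1); each new remainder r_{k+1} = r_{k-1} − q_k·r_k inherits s_{k+1} = s_{k-1} − q_k·s_k, t_{k+1} = t_{k-1} − q_k·t_k, so r_k = a·s_k + b·t_k at every step:
  q = 2: r = 87, s = 1 − 2·0 = 1, t = 0 − 2·1 = -2  (check: 861·1 + 387·(-2) = 87)
  q = 4: r = 39, s = 0 − 4·1 = -4, t = 1 − 4·(-2) = 9  (check: 861·(-4) + 387·9 = 39)
  q = 2: r = 9, s = 1 − 2·(-4) = 9, t = -2 − 2·9 = -20  (check: 861·9 + 387·(-20) = 9)
  q = 4: r = 3, s = -4 − 4·9 = -40, t = 9 − 4·(-20) = 89  (check: 861·(-40) + 387·89 = 3)
The row with r = 3 (the gcd) gives the Bezout coefficients s = -40, t = 89.
Result: 861 · (-40) + 387 · (89) = 3.

gcd(861, 387) = 3; s = -40, t = 89 (check: 861·(-40) + 387·89 = 3).


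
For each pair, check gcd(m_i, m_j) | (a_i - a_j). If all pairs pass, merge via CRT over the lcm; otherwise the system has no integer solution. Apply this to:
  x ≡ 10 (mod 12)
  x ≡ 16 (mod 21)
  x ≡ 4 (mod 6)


Moduli 12, 21, 6 are not pairwise coprime, so CRT works modulo lcm(m_i) when all pairwise compatibility conditions hold.
Pairwise compatibility: gcd(m_i, m_j) must divide a_i - a_j for every pair.
Merge one congruence at a time:
  Start: x ≡ 10 (mod 12).
  Combine with x ≡ 16 (mod 21): gcd(12, 21) = 3; 16 - 10 = 6, which IS divisible by 3, so compatible.
    Write x = 10 + 12·t and substitute into x ≡ 16 (mod 21): 12·t ≡ 16 − 10 = 6 (mod 21).
    Divide the congruence (and modulus) by g = 3: 4·t ≡ 2 (mod 7).
    The inverse of 4 mod 7 is 2 (since 4·2 = 8 = 1·7 + 1), so t ≡ 2·2 = 4 ≡ 4 (mod 7).
    Then x = 10 + 12·4 = 58, valid modulo lcm(12, 21) = 84: x ≡ 58 (mod 84).
  Combine with x ≡ 4 (mod 6): gcd(84, 6) = 6; 4 - 58 = -54, which IS divisible by 6, so compatible.
    Write x = 58 + 84·t and substitute into x ≡ 4 (mod 6): 84·t ≡ 4 − 58 = -54 (mod 6).
    Divide the congruence (and modulus) by g = 6: 14·t ≡ -9 (mod 1).
    Modulo 1 every t works; take t = 0.
    Then x = 58 + 84·0 = 58, valid modulo lcm(84, 6) = 84: x ≡ 58 (mod 84).
Verify: 58 mod 12 = 10, 58 mod 21 = 16, 58 mod 6 = 4.

x ≡ 58 (mod 84).


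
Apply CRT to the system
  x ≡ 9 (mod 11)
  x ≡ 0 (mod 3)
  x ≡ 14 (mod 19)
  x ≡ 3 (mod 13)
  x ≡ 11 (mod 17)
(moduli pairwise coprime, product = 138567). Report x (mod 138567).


Product of moduli M = 11 · 3 · 19 · 13 · 17 = 138567.
Merge one congruence at a time:
  Start: x ≡ 9 (mod 11).
  Combine with x ≡ 0 (mod 3); new modulus lcm = 33.
    Write x = 9 + 11·t and substitute into x ≡ 0 (mod 3): 11·t ≡ 0 − 9 = -9 (mod 3).
    Reduce coefficients mod 3: 2·t ≡ 0 (mod 3).
    The inverse of 2 mod 3 is 2 (since 2·2 = 4 = 1·3 + 1), so t ≡ 2·0 = 0 ≡ 0 (mod 3).
    Then x = 9 + 11·0 = 9, valid modulo lcm(11, 3) = 33: x ≡ 9 (mod 33).
  Combine with x ≡ 14 (mod 19); new modulus lcm = 627.
    Write x = 9 + 33·t and substitute into x ≡ 14 (mod 19): 33·t ≡ 14 − 9 = 5 (mod 19).
    Reduce coefficients mod 19: 14·t ≡ 5 (mod 19).
    The inverse of 14 mod 19 is 15 (since 14·15 = 210 = 11·19 + 1), so t ≡ 15·5 = 75 ≡ 18 (mod 19).
    Then x = 9 + 33·18 = 603, valid modulo lcm(33, 19) = 627: x ≡ 603 (mod 627).
  Combine with x ≡ 3 (mod 13); new modulus lcm = 8151.
    Write x = 603 + 627·t and substitute into x ≡ 3 (mod 13): 627·t ≡ 3 − 603 = -600 (mod 13).
    Reduce coefficients mod 13: 3·t ≡ 11 (mod 13).
    The inverse of 3 mod 13 is 9 (since 3·9 = 27 = 2·13 + 1), so t ≡ 9·11 = 99 ≡ 8 (mod 13).
    Then x = 603 + 627·8 = 5619, valid modulo lcm(627, 13) = 8151: x ≡ 5619 (mod 8151).
  Combine with x ≡ 11 (mod 17); new modulus lcm = 138567.
    Write x = 5619 + 8151·t and substitute into x ≡ 11 (mod 17): 8151·t ≡ 11 − 5619 = -5608 (mod 17).
    Reduce coefficients mod 17: 8·t ≡ 2 (mod 17).
    The inverse of 8 mod 17 is 15 (since 8·15 = 120 = 7·17 + 1), so t ≡ 15·2 = 30 ≡ 13 (mod 17).
    Then x = 5619 + 8151·13 = 111582, valid modulo lcm(8151, 17) = 138567: x ≡ 111582 (mod 138567).
Verify against each original: 111582 mod 11 = 9, 111582 mod 3 = 0, 111582 mod 19 = 14, 111582 mod 13 = 3, 111582 mod 17 = 11.

x ≡ 111582 (mod 138567).
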